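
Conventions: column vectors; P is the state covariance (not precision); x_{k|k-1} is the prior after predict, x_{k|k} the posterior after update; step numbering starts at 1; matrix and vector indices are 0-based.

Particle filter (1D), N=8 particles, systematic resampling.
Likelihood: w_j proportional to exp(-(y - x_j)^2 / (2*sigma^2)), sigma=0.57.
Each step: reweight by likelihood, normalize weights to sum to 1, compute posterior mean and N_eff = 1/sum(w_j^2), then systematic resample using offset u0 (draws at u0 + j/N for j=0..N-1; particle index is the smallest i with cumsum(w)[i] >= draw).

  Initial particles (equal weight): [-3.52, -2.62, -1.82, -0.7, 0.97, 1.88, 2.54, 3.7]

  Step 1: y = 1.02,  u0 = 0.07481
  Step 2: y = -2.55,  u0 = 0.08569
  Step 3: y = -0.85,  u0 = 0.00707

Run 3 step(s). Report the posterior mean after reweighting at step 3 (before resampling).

post_mean = 0.9700

step 1: w=[0.0000, 0.0000, 0.0000, 0.0078, 0.7348, 0.2363, 0.0211, 0.0000]  mean=1.2052  Neff=1.6770  idx=[4, 4, 4, 4, 4, 4, 5, 5]
step 2: w=[0.1667, 0.1667, 0.1667, 0.1667, 0.1667, 0.1667, 0.0000, 0.0000]  mean=0.9700  Neff=6.0001  idx=[0, 1, 2, 2, 3, 4, 5, 5]
step 3: w=[0.1250, 0.1250, 0.1250, 0.1250, 0.1250, 0.1250, 0.1250, 0.1250]  mean=0.9700  Neff=8.0000  idx=[0, 1, 2, 3, 4, 5, 6, 7]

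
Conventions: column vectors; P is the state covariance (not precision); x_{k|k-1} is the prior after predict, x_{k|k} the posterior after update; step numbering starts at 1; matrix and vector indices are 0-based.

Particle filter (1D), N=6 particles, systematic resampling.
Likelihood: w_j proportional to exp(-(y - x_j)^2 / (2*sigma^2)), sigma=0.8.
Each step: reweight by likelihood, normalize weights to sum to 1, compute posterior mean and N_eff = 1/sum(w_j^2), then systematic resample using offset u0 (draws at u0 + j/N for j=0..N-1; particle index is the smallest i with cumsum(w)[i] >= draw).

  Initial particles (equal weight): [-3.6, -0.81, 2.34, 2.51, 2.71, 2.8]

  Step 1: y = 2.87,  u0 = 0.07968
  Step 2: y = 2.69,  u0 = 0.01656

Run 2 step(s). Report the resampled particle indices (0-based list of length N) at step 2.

step 1: w=[0.0000, 0.0000, 0.2180, 0.2454, 0.2661, 0.2705]  mean=2.6046  Neff=3.9727  idx=[2, 3, 3, 4, 5, 5]
step 2: w=[0.1556, 0.1670, 0.1670, 0.1712, 0.1696, 0.1696]  mean=2.6162  Neff=5.9942  idx=[0, 1, 2, 3, 4, 5]

resampled_idx = [0, 1, 2, 3, 4, 5]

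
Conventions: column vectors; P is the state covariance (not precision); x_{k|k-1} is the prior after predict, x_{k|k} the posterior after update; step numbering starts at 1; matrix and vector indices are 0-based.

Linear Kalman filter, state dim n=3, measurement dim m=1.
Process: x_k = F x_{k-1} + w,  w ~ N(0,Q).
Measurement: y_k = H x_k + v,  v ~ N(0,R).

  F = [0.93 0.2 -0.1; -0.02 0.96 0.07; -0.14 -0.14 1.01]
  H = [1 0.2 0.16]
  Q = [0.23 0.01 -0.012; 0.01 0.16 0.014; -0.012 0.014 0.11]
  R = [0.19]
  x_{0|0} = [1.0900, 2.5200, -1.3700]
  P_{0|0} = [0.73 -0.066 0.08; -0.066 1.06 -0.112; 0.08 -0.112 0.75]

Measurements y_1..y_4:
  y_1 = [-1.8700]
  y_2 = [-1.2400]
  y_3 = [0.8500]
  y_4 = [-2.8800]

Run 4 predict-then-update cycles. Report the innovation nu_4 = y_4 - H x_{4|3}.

step 1: x^-=[1.6547, 2.3015, -1.8891]  P^-=[0.8763 0.1506 -0.1500; 0.1506 1.1281 -0.1746; -0.1500 -0.1746 0.9166]  S=[1.1360]  K=[0.7768; 0.3066; -0.0336]  nu=[-3.6827]  x^+=[-1.2061, 1.1724, -1.7652]  P^+=[0.1908 -0.1200 -0.1203; -0.1200 1.0213 -0.1629; -0.1203 -0.1629 0.9153]
step 2: x^-=[-0.7107, 1.0261, -1.7781]  P^-=[0.4293 0.0948 -0.2888; 0.0948 1.0889 -0.1950; -0.2888 -0.1950 1.1429]  S=[0.6252]  K=[0.6431; 0.4501; -0.2318]  nu=[-0.4501]  x^+=[-1.0001, 0.8235, -1.6738]  P^+=[0.1707 -0.0862 -0.1956; -0.0862 0.9622 -0.1298; -0.1956 -0.1298 1.1093]
step 3: x^-=[-0.5980, 0.6934, -1.6658]  P^-=[0.4368 0.1047 -0.3740; 0.1047 1.0387 -0.1437; -0.3740 -0.1437 1.3524]  S=[0.6159]  K=[0.6459; 0.4700; -0.3026]  nu=[1.5759]  x^+=[0.4199, 1.4341, -2.1428]  P^+=[0.1798 -0.0822 -0.2536; -0.0822 0.9027 -0.0561; -0.2536 -0.0561 1.2960]
step 4: x^-=[0.8916, 1.2183, -2.4237]  P^-=[0.4534 0.0854 -0.4325; 0.0854 0.9946 -0.0506; -0.4325 -0.0506 1.5376]  S=[0.6150]  K=[0.6524; 0.4491; -0.3196]  nu=[-3.6275]  x^+=[-1.4749, -0.4107, -1.2643]  P^+=[0.1916 -0.0948 -0.3042; -0.0948 0.8706 0.0376; -0.3042 0.0376 1.4748]

innov = [-3.6275]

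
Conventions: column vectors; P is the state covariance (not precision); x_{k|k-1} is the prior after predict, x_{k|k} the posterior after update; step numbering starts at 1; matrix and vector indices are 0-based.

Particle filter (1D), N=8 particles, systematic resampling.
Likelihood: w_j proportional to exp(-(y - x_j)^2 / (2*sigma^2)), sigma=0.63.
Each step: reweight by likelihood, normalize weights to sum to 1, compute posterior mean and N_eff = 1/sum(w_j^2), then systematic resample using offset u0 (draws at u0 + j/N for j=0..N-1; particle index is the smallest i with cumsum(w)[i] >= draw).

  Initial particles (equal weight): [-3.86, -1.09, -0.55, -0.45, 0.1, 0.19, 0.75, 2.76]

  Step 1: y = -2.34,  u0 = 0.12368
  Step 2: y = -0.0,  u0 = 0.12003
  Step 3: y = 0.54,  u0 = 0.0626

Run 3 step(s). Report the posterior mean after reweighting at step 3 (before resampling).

step 1: w=[0.2433, 0.6242, 0.0789, 0.0496, 0.0025, 0.0014, 0.0000, 0.0000]  mean=-1.6848  Neff=2.1855  idx=[0, 1, 1, 1, 1, 1, 2, 5]
step 2: w=[0.0000, 0.0812, 0.0812, 0.0812, 0.0812, 0.0812, 0.2477, 0.3465]  mean=-0.5128  Neff=4.6657  idx=[2, 4, 5, 6, 6, 7, 7, 7]
step 3: w=[0.0113, 0.0113, 0.0113, 0.0717, 0.0717, 0.2743, 0.2743, 0.2743]  mean=0.0407  Neff=4.2306  idx=[3, 5, 5, 5, 6, 6, 7, 7]

post_mean = 0.0407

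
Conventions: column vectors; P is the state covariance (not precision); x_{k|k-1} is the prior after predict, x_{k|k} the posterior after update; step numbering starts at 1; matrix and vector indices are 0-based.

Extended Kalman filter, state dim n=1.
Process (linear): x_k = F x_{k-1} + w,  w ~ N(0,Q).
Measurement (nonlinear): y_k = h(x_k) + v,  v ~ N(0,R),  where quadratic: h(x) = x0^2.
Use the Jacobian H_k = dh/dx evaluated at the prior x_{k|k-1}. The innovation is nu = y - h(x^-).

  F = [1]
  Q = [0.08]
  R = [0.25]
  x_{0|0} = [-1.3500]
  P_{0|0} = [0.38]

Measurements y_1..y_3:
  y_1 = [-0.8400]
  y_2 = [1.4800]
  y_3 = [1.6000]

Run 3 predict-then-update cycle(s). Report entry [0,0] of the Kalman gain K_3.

step 1: x^-=[-1.3500]  P^-=[0.4600]  H_jac=[-2.7000]  S=[3.6034]  K=[-0.3447]  nu=[-2.6625]  x^+=[-0.4323]  P^+=[0.0319]
step 2: x^-=[-0.4323]  P^-=[0.1119]  H_jac=[-0.8646]  S=[0.3337]  K=[-0.2900]  nu=[1.2931]  x^+=[-0.8073]  P^+=[0.0839]
step 3: x^-=[-0.8073]  P^-=[0.1639]  H_jac=[-1.6146]  S=[0.6772]  K=[-0.3907]  nu=[0.9483]  x^+=[-1.1778]  P^+=[0.0605]

K[0,0] = -0.3907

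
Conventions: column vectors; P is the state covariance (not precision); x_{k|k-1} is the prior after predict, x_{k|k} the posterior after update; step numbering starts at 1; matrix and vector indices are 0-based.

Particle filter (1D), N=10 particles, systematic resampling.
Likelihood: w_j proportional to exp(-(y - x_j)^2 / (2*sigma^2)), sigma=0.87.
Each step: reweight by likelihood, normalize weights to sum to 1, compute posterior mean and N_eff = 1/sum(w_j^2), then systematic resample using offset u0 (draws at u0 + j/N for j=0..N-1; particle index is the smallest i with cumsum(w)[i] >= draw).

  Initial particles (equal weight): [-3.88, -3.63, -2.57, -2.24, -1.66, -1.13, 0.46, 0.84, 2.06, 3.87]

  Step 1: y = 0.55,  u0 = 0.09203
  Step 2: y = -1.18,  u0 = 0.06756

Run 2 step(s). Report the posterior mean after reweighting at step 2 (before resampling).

post_mean = 0.5533

step 1: w=[0.0000, 0.0000, 0.0007, 0.0025, 0.0168, 0.0655, 0.4205, 0.3999, 0.0938, 0.0003]  mean=0.6144  Neff=2.8557  idx=[6, 6, 6, 6, 6, 7, 7, 7, 7, 8]
step 2: w=[0.1515, 0.1515, 0.1515, 0.1515, 0.1515, 0.0604, 0.0604, 0.0604, 0.0604, 0.0009]  mean=0.5533  Neff=7.7319  idx=[0, 1, 1, 2, 3, 3, 4, 5, 6, 8]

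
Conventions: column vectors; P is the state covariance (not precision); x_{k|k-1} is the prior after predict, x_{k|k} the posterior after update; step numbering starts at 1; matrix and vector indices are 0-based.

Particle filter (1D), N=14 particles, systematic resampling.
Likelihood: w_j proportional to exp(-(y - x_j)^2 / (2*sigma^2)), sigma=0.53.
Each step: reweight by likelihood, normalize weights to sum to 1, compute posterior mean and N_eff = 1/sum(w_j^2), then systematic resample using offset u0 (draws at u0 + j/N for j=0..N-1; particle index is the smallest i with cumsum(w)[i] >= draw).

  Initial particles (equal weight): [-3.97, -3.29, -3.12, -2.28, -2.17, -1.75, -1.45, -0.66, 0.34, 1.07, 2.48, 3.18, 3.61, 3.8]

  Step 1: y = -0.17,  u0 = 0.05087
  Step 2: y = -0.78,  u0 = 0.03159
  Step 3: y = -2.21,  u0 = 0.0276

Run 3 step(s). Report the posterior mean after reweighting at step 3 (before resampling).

step 1: w=[0.0000, 0.0000, 0.0000, 0.0003, 0.0006, 0.0083, 0.0383, 0.4614, 0.4453, 0.0458, 0.0000, 0.0000, 0.0000, 0.0000]  mean=-0.1760  Neff=2.4105  idx=[7, 7, 7, 7, 7, 7, 7, 8, 8, 8, 8, 8, 8, 9]
step 2: w=[0.1305, 0.1305, 0.1305, 0.1305, 0.1305, 0.1305, 0.1305, 0.0144, 0.0144, 0.0144, 0.0144, 0.0144, 0.0144, 0.0003]  mean=-0.5733  Neff=8.3013  idx=[0, 0, 1, 1, 2, 2, 3, 4, 4, 5, 5, 6, 6, 10]
step 3: w=[0.0769, 0.0769, 0.0769, 0.0769, 0.0769, 0.0769, 0.0769, 0.0769, 0.0769, 0.0769, 0.0769, 0.0769, 0.0769, 0.0001]  mean=-0.6599  Neff=13.0014  idx=[0, 1, 2, 3, 4, 5, 5, 6, 7, 8, 9, 10, 11, 12]

post_mean = -0.6599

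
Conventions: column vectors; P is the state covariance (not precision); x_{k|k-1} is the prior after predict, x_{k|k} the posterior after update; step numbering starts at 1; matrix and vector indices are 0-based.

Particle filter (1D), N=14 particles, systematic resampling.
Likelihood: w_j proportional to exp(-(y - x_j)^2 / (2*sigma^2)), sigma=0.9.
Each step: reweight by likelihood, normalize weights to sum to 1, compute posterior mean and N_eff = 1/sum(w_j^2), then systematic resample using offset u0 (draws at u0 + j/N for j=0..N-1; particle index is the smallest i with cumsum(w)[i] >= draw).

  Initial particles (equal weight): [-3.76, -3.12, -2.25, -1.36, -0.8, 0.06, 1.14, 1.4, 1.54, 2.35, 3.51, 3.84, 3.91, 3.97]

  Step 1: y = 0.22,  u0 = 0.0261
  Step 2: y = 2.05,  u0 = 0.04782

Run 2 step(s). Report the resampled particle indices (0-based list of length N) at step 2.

step 1: w=[0.0000, 0.0003, 0.0073, 0.0676, 0.1660, 0.3106, 0.1871, 0.1336, 0.1076, 0.0192, 0.0004, 0.0001, 0.0001, 0.0001]  mean=0.3899  Neff=5.1686  idx=[3, 4, 4, 4, 5, 5, 5, 5, 6, 6, 7, 7, 8, 8]
step 2: w=[0.0002, 0.0014, 0.0014, 0.0014, 0.0180, 0.0180, 0.0180, 0.0180, 0.1247, 0.1247, 0.1601, 0.1601, 0.1770, 0.1770]  mean=1.2785  Neff=6.8342  idx=[6, 8, 8, 9, 10, 10, 10, 11, 11, 12, 12, 13, 13, 13]

resampled_idx = [6, 8, 8, 9, 10, 10, 10, 11, 11, 12, 12, 13, 13, 13]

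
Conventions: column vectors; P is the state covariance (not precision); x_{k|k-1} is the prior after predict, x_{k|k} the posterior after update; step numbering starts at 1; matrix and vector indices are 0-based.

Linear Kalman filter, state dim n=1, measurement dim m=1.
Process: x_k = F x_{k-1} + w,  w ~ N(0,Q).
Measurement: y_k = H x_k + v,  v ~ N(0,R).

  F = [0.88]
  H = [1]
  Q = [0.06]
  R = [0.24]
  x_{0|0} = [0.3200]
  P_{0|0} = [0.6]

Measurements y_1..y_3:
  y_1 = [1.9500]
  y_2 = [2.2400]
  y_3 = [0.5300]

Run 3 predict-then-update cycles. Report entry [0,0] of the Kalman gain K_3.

K[0,0] = 0.3709

step 1: x^-=[0.2816]  P^-=[0.5246]  S=[0.7646]  K=[0.6861]  nu=[1.6684]  x^+=[1.4263]  P^+=[0.1647]
step 2: x^-=[1.2552]  P^-=[0.1875]  S=[0.4275]  K=[0.4386]  nu=[0.9848]  x^+=[1.6871]  P^+=[0.1053]
step 3: x^-=[1.4847]  P^-=[0.1415]  S=[0.3815]  K=[0.3709]  nu=[-0.9547]  x^+=[1.1306]  P^+=[0.0890]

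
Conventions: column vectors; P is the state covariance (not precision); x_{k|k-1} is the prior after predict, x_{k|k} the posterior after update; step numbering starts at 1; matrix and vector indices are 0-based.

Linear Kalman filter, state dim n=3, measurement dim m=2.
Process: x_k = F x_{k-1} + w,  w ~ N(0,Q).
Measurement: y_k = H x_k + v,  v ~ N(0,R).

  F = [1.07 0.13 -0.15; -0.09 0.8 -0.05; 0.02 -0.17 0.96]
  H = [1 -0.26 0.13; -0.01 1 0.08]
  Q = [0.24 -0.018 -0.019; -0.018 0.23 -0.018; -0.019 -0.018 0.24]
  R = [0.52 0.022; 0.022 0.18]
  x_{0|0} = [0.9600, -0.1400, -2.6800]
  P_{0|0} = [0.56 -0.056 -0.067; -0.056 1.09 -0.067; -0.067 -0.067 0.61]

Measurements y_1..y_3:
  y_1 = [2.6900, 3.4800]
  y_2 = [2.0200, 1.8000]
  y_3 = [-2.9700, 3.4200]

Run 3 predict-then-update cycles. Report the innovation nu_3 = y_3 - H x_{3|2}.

step 1: x^-=[1.4110, -0.0644, -2.5298]  P^-=[0.9218 0.0099 -0.1876; 0.0099 0.9465 -0.2445; -0.1876 -0.2445 0.8536]  S=[1.4828 -0.2560; -0.2560 1.0930]  K=[0.6265 0.1336; -0.0358 0.8396; -0.0379 -0.1683]  nu=[1.5911, 3.7609]  x^+=[2.9104, 3.0362, -3.2231]  P^+=[0.3631 0.0540 -0.1561; 0.0540 0.1588 -0.0986; -0.1561 -0.0986 0.8237]
step 2: x^-=[3.9923, 2.3281, -3.5521]  P^-=[0.7459 0.0340 -0.3177; 0.0340 0.3353 -0.1410; -0.3177 -0.1410 1.0297]  S=[1.2152 -0.0683; -0.0683 0.4993]  K=[0.5771 0.0811; -0.0226 0.6453; -0.1284 -0.1286]  nu=[-0.9052, -0.2041]  x^+=[3.4534, 2.2169, -3.4097]  P^+=[0.3443 0.0490 -0.2283; 0.0490 0.1248 -0.1086; -0.2283 -0.1086 1.0037]
step 3: x^-=[4.4948, 1.6332, -3.5811]  P^-=[0.7500 0.0336 -0.4178; 0.0336 0.3148 -0.1466; -0.4178 -0.1466 1.1951]  S=[1.1953 -0.0701; -0.0701 0.4790]  K=[0.5788 0.0694; -0.0194 0.6291; -0.1951 -0.1262]  nu=[-6.5746, 2.1182]  x^+=[0.8365, 3.0933, -2.5657]  P^+=[0.3529 0.0515 -0.2847; 0.0515 0.1230 -0.1215; -0.2847 -0.1215 1.1454]

innov = [-6.5746, 2.1182]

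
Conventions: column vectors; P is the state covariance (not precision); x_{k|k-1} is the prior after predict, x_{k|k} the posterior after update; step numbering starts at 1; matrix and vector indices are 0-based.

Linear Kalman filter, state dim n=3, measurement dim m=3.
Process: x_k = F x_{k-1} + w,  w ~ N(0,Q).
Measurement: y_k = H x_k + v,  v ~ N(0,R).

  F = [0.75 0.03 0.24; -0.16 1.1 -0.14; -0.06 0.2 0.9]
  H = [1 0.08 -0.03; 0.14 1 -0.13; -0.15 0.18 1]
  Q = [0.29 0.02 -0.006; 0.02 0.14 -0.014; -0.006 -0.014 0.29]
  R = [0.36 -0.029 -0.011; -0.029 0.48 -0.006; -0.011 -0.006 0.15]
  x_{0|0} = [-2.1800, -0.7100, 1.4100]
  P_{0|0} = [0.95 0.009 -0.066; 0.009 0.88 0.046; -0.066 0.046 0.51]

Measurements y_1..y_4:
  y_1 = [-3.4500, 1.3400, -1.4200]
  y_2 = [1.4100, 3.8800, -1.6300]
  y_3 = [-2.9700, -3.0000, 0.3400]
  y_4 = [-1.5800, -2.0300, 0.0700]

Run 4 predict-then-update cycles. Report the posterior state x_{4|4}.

step 1: x^-=[-1.3179, -0.6296, 1.2578]  P^-=[0.8319 -0.0533 0.0279; -0.0533 1.2188 0.1768; 0.0279 0.1768 0.7652]  S=[1.1893 0.1232 -0.1089; 0.1232 1.6662 0.2802; -0.1089 0.2802 1.0316]  K=[0.6938 -0.0110 -0.0270; -0.0189 0.6802 0.2051; 0.0995 -0.0939 0.8046]  nu=[-2.0440, 2.3176, -2.7622]  x^+=[-2.6872, 0.4191, -1.3856]  P^+=[0.2560 -0.0563 0.0369; -0.0563 0.3284 -0.0407; 0.0369 -0.0407 0.1330]
step 2: x^-=[-2.3353, 1.0849, -1.0020]  P^-=[0.4521 -0.0664 0.0262; -0.0664 0.5805 0.0053; 0.0262 0.0053 0.3945]  S=[0.8040 0.0114 -0.0668; 0.0114 1.0551 0.0554; -0.0668 0.0554 0.5712]  K=[0.5526 -0.0107 -0.0282; -0.0196 0.5328 0.1558; 0.0778 -0.0778 0.7022]  nu=[3.6285, 2.9918, -1.1736]  x^+=[-0.3290, 2.4247, -1.7765]  P^+=[0.2041 -0.0458 0.0286; -0.0458 0.2575 -0.0328; 0.0286 -0.0328 0.1151]
step 3: x^-=[-0.6004, 2.9686, -1.0942]  P^-=[0.4194 -0.0501 0.0209; -0.0501 0.4866 -0.0009; 0.0209 -0.0009 0.3805]  S=[0.7736 0.0167 -0.0658; 0.0167 0.9667 0.0320; -0.0658 0.0320 0.5518]  K=[0.5338 -0.0022 -0.0287; -0.0130 0.4918 0.1406; 0.0730 -0.0734 0.6965]  nu=[-2.6399, -6.0268, 0.8098]  x^+=[-2.0198, 0.1530, -0.2805]  P^+=[0.1966 -0.0404 0.0266; -0.0404 0.2373 -0.0305; 0.0266 -0.0305 0.1136]
step 4: x^-=[-1.5776, 0.5307, -0.1007]  P^-=[0.4146 -0.0444 0.0204; -0.0444 0.4592 -0.0032; 0.0204 -0.0032 0.3793]  S=[0.7696 0.0197 -0.0652; 0.0197 0.9414 0.0243; -0.0652 0.0243 0.5487]  K=[0.5310 0.0012 -0.0277; -0.0108 0.4784 0.1345; 0.0722 -0.0722 0.6965]  nu=[-0.0479, -2.3530, -0.1615]  x^+=[-1.6014, -0.6160, -0.0466]  P^+=[0.1953 -0.0386 0.0262; -0.0386 0.2306 -0.0299; 0.0262 -0.0299 0.1134]

x_post = [-1.6014, -0.6160, -0.0466]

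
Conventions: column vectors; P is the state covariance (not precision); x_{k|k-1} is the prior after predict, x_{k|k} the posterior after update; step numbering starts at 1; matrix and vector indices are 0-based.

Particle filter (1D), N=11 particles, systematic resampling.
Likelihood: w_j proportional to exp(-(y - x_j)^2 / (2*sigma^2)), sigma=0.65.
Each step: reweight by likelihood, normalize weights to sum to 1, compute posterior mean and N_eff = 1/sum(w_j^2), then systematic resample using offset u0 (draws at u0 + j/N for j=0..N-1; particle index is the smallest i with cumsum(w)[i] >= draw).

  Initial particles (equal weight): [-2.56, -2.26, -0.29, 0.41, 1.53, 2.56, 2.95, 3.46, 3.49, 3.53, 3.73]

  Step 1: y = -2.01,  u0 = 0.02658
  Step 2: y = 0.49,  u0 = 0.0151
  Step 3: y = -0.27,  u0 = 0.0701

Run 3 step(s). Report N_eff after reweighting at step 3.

N_eff = 10.3927

step 1: w=[0.4214, 0.5598, 0.0182, 0.0006, 0.0000, 0.0000, 0.0000, 0.0000, 0.0000, 0.0000, 0.0000]  mean=-2.3490  Neff=2.0354  idx=[0, 0, 0, 0, 0, 1, 1, 1, 1, 1, 1]
step 2: w=[0.0192, 0.0192, 0.0192, 0.0192, 0.0192, 0.1507, 0.1507, 0.1507, 0.1507, 0.1507, 0.1507]  mean=-2.2888  Neff=7.2452  idx=[0, 5, 5, 6, 6, 7, 8, 8, 9, 9, 10]
step 3: w=[0.0214, 0.0979, 0.0979, 0.0979, 0.0979, 0.0979, 0.0979, 0.0979, 0.0979, 0.0979, 0.0979]  mean=-2.2664  Neff=10.3927  idx=[1, 2, 3, 4, 5, 6, 7, 8, 8, 9, 10]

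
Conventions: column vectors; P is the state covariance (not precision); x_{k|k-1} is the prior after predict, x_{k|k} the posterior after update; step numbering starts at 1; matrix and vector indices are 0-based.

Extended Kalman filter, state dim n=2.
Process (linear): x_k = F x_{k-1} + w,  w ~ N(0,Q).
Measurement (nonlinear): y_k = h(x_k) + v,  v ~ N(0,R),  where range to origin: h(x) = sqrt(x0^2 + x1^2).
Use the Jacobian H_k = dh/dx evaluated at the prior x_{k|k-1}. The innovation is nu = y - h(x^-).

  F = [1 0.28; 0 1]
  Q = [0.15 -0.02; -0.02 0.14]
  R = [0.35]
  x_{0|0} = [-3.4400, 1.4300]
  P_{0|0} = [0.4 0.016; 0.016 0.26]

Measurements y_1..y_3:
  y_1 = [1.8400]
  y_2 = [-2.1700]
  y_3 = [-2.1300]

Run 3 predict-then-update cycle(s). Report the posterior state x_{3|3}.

x_post = [-1.1006, -0.9711]

step 1: x^-=[-3.0396, 1.4300]  P^-=[0.5793 0.0688; 0.0688 0.4000]  H_jac=[-0.9049 0.4257]  S=[0.8438]  K=[-0.5865; 0.1280]  nu=[-1.5192]  x^+=[-2.1486, 1.2355]  P^+=[0.2890 0.1322; 0.1322 0.3862]
step 2: x^-=[-1.8026, 1.2355]  P^-=[0.5433 0.2203; 0.2203 0.5262]  H_jac=[-0.8248 0.5654]  S=[0.6824]  K=[-0.4742; 0.1697]  nu=[-4.3554]  x^+=[0.2629, 0.4966]  P^+=[0.3899 0.2752; 0.2752 0.5065]
step 3: x^-=[0.4020, 0.4966]  P^-=[0.7337 0.3970; 0.3970 0.6465]  H_jac=[0.6292 0.7773]  S=[1.4193]  K=[0.5426; 0.5301]  nu=[-2.7689]  x^+=[-1.1006, -0.9711]  P^+=[0.3157 -0.0112; -0.0112 0.2478]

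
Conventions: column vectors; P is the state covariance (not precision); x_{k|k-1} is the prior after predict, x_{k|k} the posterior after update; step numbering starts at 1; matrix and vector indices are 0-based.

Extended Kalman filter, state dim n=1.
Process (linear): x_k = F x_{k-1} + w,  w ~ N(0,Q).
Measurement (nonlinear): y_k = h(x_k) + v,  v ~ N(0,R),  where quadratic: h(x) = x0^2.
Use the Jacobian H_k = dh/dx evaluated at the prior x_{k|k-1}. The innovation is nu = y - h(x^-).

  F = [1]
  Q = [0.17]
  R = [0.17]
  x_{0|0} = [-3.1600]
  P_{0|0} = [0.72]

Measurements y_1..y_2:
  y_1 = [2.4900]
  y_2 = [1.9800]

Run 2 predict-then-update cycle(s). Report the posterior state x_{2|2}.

x_post = [-1.5186]

step 1: x^-=[-3.1600]  P^-=[0.8900]  H_jac=[-6.3200]  S=[35.7187]  K=[-0.1575]  nu=[-7.4956]  x^+=[-1.9796]  P^+=[0.0042]
step 2: x^-=[-1.9796]  P^-=[0.1742]  H_jac=[-3.9593]  S=[2.9013]  K=[-0.2378]  nu=[-1.9389]  x^+=[-1.5186]  P^+=[0.0102]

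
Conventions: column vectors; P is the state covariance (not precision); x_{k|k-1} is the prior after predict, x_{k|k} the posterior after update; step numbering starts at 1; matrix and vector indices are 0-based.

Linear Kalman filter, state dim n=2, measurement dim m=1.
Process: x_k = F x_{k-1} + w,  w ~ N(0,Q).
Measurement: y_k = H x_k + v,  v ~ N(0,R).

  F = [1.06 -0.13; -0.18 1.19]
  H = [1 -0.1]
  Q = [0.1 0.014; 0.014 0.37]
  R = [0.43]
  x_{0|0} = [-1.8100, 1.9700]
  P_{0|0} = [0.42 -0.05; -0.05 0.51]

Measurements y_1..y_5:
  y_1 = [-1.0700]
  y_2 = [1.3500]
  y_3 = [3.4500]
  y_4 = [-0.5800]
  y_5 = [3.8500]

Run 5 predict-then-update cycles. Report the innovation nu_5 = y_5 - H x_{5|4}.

innov = [3.3812]

step 1: x^-=[-2.1747, 2.6701]  P^-=[0.5943 -0.2093; -0.2093 1.1272]  S=[1.0774]  K=[0.5710; -0.2989]  nu=[1.3717]  x^+=[-1.3914, 2.2602]  P^+=[0.2430 -0.0254; -0.0254 1.0310]
step 2: x^-=[-1.7687, 2.9400]  P^-=[0.3975 -0.2245; -0.2245 1.8488]  S=[0.8908]  K=[0.4714; -0.4595]  nu=[3.4127]  x^+=[-0.1601, 1.3718]  P^+=[0.1995 -0.0315; -0.0315 1.6606]
step 3: x^-=[-0.3480, 1.6612]  P^-=[0.3609 -0.3215; -0.3215 2.7416]  S=[0.8827]  K=[0.4454; -0.6748]  nu=[3.9642]  x^+=[1.4174, -1.0140]  P^+=[0.1859 -0.0562; -0.0562 2.3396]
step 4: x^-=[1.6343, -1.4617]  P^-=[0.3639 -0.4556; -0.4556 3.7133]  S=[0.9221]  K=[0.4440; -0.8968]  nu=[-2.3604]  x^+=[0.5862, 0.6551]  P^+=[0.1821 -0.0884; -0.0884 2.9717]
step 5: x^-=[0.5362, 0.6740]  P^-=[0.3792 -0.5941; -0.5941 4.6220]  S=[0.9742]  K=[0.4502; -1.0842]  nu=[3.3812]  x^+=[2.0584, -2.9920]  P^+=[0.1817 -0.1186; -0.1186 3.4767]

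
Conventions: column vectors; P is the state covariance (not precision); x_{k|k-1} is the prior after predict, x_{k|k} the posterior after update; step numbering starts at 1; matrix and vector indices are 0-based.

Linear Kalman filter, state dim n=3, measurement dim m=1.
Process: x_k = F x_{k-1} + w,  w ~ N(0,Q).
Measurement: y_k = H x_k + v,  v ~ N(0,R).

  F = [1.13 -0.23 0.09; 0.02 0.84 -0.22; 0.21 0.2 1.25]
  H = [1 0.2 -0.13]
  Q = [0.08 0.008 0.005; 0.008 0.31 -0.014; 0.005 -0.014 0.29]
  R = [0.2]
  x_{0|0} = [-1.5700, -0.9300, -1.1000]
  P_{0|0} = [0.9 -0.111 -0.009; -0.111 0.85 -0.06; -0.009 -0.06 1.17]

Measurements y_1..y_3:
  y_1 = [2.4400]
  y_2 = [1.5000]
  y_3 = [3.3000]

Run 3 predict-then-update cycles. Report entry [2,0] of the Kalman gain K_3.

step 1: x^-=[-1.6592, -0.5706, -1.8907]  P^-=[1.3420 -0.2692 0.2947; -0.2692 0.9853 -0.2694; 0.2947 -0.2694 2.1478]  S=[1.4474]  K=[0.8635; -0.0257; -0.0265]  nu=[3.9675]  x^+=[1.7668, -0.6725, -1.9960]  P^+=[0.2627 -0.2371 0.3278; -0.2371 0.9843 -0.2704; 0.3278 -0.2704 2.1467]
step 2: x^-=[1.9715, -0.0904, -2.2585]  P^-=[0.6861 -0.5578 0.7636; -0.5578 1.1976 -0.7596; 0.7636 -0.7596 3.7123]  S=[0.6146]  K=[0.7733; -0.3571; 0.2100]  nu=[-0.7470]  x^+=[1.3938, 0.1764, -2.4154]  P^+=[0.3186 -0.3880 0.6638; -0.3880 1.1192 -0.7135; 0.6638 -0.7135 3.6852]
step 3: x^-=[1.3171, 0.7074, -2.6912]  P^-=[0.9421 -0.8944 1.5171; -0.8944 1.5230 -1.6399; 1.5171 -1.6399 6.0660]  S=[0.6386]  K=[0.8863; -0.5897; 0.6273]  nu=[1.4916]  x^+=[2.6391, -0.1723, -1.7555]  P^+=[0.4405 -0.5606 1.1621; -0.5606 1.3009 -1.4037; 1.1621 -1.4037 5.8147]

K[2,0] = 0.6273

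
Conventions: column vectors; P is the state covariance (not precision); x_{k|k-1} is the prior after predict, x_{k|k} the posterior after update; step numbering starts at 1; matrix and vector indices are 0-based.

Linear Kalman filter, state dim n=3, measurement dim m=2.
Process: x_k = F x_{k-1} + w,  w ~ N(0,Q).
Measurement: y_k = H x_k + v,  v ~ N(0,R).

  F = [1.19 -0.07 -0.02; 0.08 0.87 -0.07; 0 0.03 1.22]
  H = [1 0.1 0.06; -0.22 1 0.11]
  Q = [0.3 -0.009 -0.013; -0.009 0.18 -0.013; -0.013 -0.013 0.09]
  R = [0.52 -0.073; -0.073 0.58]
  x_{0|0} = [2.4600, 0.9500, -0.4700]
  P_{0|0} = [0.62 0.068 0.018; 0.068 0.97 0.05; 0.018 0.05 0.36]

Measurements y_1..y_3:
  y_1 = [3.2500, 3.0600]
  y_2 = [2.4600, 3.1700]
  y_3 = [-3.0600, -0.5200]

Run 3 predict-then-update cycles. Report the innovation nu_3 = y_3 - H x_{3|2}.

innov = [-6.2075, -2.7745]

step 1: x^-=[2.8703, 1.0562, -0.5449]  P^-=[1.1708 0.0593 0.0004; 0.0593 0.9231 0.0365; 0.0004 0.0365 0.6304]  S=[1.7147 -0.1735; -0.1735 1.5493]  K=[0.6811 -0.0517; 0.1511 0.6069; 0.0317 0.0718]  nu=[0.3068, 2.6952]  x^+=[2.9399, 2.7383, -0.3417]  P^+=[0.3591 0.0018 -0.0226; 0.0018 0.3451 -0.0340; -0.0226 -0.0340 0.6214]
step 2: x^-=[3.3137, 2.6414, -0.3348]  P^-=[0.8112 0.0092 -0.0588; 0.0092 0.4512 -0.0953; -0.0588 -0.0953 1.0128]  S=[1.3330 -0.2031; -0.2031 1.0605]  K=[0.5988 -0.0510; 0.1025 0.4333; -0.0015 0.0271]  nu=[-1.0977, 1.2944]  x^+=[2.5903, 3.0897, -0.2980]  P^+=[0.3180 0.0025 -0.0528; 0.0025 0.2561 -0.1071; -0.0528 -0.1071 1.0120]
step 3: x^-=[2.8722, 2.9162, -0.2709]  P^-=[0.7538 0.0155 -0.1056; 0.0155 0.3949 -0.2113; -0.1056 -0.2113 1.5886]  S=[1.2714 -0.1990; -0.1990 0.9824]  K=[0.5818 -0.0471; 0.0949 0.3940; -0.0277 -0.0192]  nu=[-6.2075, -2.7745]  x^+=[-0.6087, 1.2337, -0.0457]  P^+=[0.3104 0.0082 -0.0879; 0.0082 0.2458 -0.2031; -0.0879 -0.2031 1.5875]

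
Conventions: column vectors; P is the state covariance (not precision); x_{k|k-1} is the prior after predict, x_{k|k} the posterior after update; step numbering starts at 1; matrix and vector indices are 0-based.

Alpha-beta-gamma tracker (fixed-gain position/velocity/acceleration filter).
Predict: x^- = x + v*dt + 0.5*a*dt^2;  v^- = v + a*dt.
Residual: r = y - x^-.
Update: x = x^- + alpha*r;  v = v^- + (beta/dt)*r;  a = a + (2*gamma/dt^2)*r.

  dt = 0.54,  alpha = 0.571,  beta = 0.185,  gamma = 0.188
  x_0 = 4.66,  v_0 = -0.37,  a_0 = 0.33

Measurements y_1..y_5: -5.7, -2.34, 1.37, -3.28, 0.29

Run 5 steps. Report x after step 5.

step 1: x_pred=4.5083  r=-10.2083  x^+=-1.3206  v^+=-3.6891  a^+=-12.8330
step 2: x_pred=-5.1838  r=2.8438  x^+=-3.5600  v^+=-9.6446  a^+=-9.1661
step 3: x_pred=-10.1045  r=11.4745  x^+=-3.5526  v^+=-10.6632  a^+=5.6296
step 4: x_pred=-8.4899  r=5.2099  x^+=-5.5151  v^+=-5.8384  a^+=12.3474
step 5: x_pred=-6.8675  r=7.1575  x^+=-2.7806  v^+=3.2813  a^+=21.5766

x_post = -2.7806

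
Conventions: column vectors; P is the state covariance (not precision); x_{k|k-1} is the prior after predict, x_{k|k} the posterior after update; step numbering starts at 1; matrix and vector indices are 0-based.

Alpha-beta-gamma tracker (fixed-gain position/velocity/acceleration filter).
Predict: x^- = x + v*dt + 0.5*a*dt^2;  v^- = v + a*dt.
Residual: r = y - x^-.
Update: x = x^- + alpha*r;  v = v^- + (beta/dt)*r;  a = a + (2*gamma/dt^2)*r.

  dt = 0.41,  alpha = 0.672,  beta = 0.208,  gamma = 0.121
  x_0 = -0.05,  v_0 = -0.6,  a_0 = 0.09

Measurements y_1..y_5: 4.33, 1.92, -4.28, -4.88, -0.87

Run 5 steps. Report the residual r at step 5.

step 1: x_pred=-0.2884  r=4.6184  x^+=2.8152  v^+=1.7799  a^+=6.7388
step 2: x_pred=4.1113  r=-2.1913  x^+=2.6388  v^+=3.4311  a^+=3.5841
step 3: x_pred=4.3468  r=-8.6268  x^+=-1.4504  v^+=0.5241  a^+=-8.8351
step 4: x_pred=-1.9781  r=-2.9019  x^+=-3.9282  v^+=-4.5704  a^+=-13.0127
step 5: x_pred=-6.8958  r=6.0258  x^+=-2.8465  v^+=-6.8487  a^+=-4.3379

resid = 6.0258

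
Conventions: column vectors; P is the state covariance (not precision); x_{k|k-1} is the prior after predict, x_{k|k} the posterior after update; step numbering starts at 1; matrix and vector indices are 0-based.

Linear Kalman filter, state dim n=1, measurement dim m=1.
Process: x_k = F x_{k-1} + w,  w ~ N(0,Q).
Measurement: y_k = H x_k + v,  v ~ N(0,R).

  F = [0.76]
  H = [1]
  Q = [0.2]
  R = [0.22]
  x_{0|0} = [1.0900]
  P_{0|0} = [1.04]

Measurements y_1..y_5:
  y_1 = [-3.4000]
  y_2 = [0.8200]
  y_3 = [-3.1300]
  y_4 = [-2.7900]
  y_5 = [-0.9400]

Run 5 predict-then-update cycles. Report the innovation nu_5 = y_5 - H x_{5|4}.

step 1: x^-=[0.8284]  P^-=[0.8007]  S=[1.0207]  K=[0.7845]  nu=[-4.2284]  x^+=[-2.4886]  P^+=[0.1726]
step 2: x^-=[-1.8914]  P^-=[0.2997]  S=[0.5197]  K=[0.5767]  nu=[2.7114]  x^+=[-0.3278]  P^+=[0.1269]
step 3: x^-=[-0.2491]  P^-=[0.2733]  S=[0.4933]  K=[0.5540]  nu=[-2.8809]  x^+=[-1.8451]  P^+=[0.1219]
step 4: x^-=[-1.4023]  P^-=[0.2704]  S=[0.4904]  K=[0.5514]  nu=[-1.3877]  x^+=[-2.1675]  P^+=[0.1213]
step 5: x^-=[-1.6473]  P^-=[0.2701]  S=[0.4901]  K=[0.5511]  nu=[0.7073]  x^+=[-1.2575]  P^+=[0.1212]

innov = [0.7073]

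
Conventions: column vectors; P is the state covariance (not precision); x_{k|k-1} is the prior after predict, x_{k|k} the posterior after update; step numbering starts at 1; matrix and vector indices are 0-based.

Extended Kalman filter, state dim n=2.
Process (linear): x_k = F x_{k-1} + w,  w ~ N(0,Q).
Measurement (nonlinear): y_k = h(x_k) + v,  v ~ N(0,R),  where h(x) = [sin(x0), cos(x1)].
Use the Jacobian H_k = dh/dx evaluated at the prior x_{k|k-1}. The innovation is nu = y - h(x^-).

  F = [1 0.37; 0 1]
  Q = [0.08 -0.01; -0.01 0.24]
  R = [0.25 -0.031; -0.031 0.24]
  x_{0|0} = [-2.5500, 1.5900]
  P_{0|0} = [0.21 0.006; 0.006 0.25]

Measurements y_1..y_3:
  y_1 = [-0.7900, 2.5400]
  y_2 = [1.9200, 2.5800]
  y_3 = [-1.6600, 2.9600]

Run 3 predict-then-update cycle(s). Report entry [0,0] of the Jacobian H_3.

H_jac[0,0] = -0.5865

step 1: x^-=[-1.9617, 1.5900]  P^-=[0.3287 0.0885; 0.0885 0.4900]  H_jac=[-0.3810 0.0000; 0.0000 -0.9998]  S=[0.2977 0.0027; 0.0027 0.7298]  K=[-0.4195 -0.1197; -0.1071 -0.6709]  nu=[0.1346, 2.5592]  x^+=[-2.3244, -0.1413]  P^+=[0.2655 0.0157; 0.0157 0.1577]
step 2: x^-=[-2.3767, -0.1413]  P^-=[0.3788 0.0641; 0.0641 0.3977]  H_jac=[-0.7215 0.0000; 0.0000 0.1409]  S=[0.4472 -0.0375; -0.0375 0.2479]  K=[-0.6159 -0.0568; -0.0855 0.2131]  nu=[2.6124, 1.5900]  x^+=[-4.0760, -0.0260]  P^+=[0.2110 0.0388; 0.0388 0.3818]
step 3: x^-=[-4.0856, -0.0260]  P^-=[0.3719 0.1701; 0.1701 0.6218]  H_jac=[-0.5865 0.0000; 0.0000 0.0260]  S=[0.3780 -0.0336; -0.0336 0.2404]  K=[-0.5828 -0.0631; -0.2612 0.0307]  nu=[-2.4699, 1.9603]  x^+=[-2.7697, 0.6793]  P^+=[0.2451 0.1129; 0.1129 0.5953]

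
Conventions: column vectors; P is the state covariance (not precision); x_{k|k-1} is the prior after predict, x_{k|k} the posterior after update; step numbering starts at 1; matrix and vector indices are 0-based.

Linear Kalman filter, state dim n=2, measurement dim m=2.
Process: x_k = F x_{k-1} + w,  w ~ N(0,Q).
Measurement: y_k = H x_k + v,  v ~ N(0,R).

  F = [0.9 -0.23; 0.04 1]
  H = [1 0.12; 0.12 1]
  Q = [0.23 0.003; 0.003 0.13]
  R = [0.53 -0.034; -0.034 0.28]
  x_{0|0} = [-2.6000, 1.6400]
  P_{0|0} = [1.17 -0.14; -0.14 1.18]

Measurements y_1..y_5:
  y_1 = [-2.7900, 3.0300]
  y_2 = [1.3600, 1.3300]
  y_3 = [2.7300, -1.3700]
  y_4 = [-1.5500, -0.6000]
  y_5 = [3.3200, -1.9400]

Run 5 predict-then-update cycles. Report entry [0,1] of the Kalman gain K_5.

K[0,1] = -0.0070

step 1: x^-=[-2.7172, 1.5360]  P^-=[1.2981 -0.3510; -0.3510 1.3007]  S=[1.7626 -0.0782; -0.0782 1.5151]  K=[0.7085 -0.0923; -0.0739 0.8268]  nu=[-0.2571, 1.8201]  x^+=[-3.0673, 3.0599]  P^+=[0.3902 -0.0968; -0.0968 0.2456]
step 2: x^-=[-3.4644, 2.9372]  P^-=[0.5991 -0.1256; -0.1256 0.3685]  S=[1.1043 -0.0453; -0.0453 0.6270]  K=[0.5270 -0.0476; -0.0507 0.5600]  nu=[4.4719, -1.1915]  x^+=[-1.0512, 2.0430]  P^+=[0.2888 -0.0659; -0.0659 0.1664]
step 3: x^-=[-1.4159, 2.0010]  P^-=[0.5000 -0.0836; -0.0836 0.2916]  S=[1.0142 -0.0238; -0.0238 0.5588]  K=[0.4826 -0.0217; -0.0361 0.5024]  nu=[3.9058, -3.2011]  x^+=[0.5385, 0.2516]  P^+=[0.2630 -0.0540; -0.0540 0.1484]
step 4: x^-=[0.4268, 0.2731]  P^-=[0.4733 -0.0698; -0.0698 0.2745]  S=[0.9905 -0.0151; -0.0151 0.5446]  K=[0.4692 -0.0109; -0.0298 0.4879]  nu=[-2.0096, -0.9243]  x^+=[-0.5060, -0.1180]  P^+=[0.2550 -0.0496; -0.0496 0.1436]
step 5: x^-=[-0.4283, -0.1382]  P^-=[0.4647 -0.0650; -0.0650 0.2700]  S=[0.9830 -0.0118; -0.0118 0.5411]  K=[0.4647 -0.0070; -0.0274 0.4840]  nu=[3.7649, -1.7504]  x^+=[1.3335, -1.0885]  P^+=[0.2523 -0.0480; -0.0480 0.1422]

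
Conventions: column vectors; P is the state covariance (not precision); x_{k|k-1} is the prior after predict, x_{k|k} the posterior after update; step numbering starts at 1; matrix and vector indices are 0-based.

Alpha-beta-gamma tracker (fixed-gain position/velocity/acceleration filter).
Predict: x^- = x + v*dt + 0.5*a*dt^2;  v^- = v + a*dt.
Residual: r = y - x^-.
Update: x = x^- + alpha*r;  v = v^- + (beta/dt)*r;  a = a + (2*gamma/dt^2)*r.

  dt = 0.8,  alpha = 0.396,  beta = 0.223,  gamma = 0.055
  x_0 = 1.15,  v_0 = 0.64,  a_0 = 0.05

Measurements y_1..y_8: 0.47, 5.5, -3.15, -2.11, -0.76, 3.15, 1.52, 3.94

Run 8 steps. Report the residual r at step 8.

resid = 4.3915

step 1: x_pred=1.6780  r=-1.2080  x^+=1.1996  v^+=0.3433  a^+=-0.1576
step 2: x_pred=1.4238  r=4.0762  x^+=3.0380  v^+=1.3534  a^+=0.5430
step 3: x_pred=4.2945  r=-7.4445  x^+=1.3465  v^+=-0.2874  a^+=-0.7365
step 4: x_pred=0.8809  r=-2.9909  x^+=-0.3035  v^+=-1.7103  a^+=-1.2506
step 5: x_pred=-2.0719  r=1.3119  x^+=-1.5524  v^+=-2.3451  a^+=-1.0251
step 6: x_pred=-3.7565  r=6.9065  x^+=-1.0215  v^+=-1.2400  a^+=0.1619
step 7: x_pred=-1.9617  r=3.4817  x^+=-0.5829  v^+=-0.1399  a^+=0.7604
step 8: x_pred=-0.4515  r=4.3915  x^+=1.2875  v^+=1.6925  a^+=1.5152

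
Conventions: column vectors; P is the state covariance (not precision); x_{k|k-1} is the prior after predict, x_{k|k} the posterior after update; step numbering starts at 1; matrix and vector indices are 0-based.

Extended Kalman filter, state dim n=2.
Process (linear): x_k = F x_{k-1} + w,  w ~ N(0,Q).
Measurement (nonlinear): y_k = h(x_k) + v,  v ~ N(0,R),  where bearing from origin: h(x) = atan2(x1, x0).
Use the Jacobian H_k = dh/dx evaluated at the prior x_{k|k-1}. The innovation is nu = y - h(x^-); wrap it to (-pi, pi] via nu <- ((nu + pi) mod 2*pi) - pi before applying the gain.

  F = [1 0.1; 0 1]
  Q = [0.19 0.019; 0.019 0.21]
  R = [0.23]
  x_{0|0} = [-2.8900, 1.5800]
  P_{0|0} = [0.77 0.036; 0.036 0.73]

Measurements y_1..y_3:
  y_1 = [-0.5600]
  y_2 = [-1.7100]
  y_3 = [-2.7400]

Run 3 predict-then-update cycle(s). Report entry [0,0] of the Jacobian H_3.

H_jac[0,0] = 0.0747

step 1: x^-=[-2.7320, 1.5800]  P^-=[0.9745 0.1280; 0.1280 0.9400]  H_jac=[-0.1586 -0.2743]  S=[0.3364]  K=[-0.5639; -0.8269]  nu=[3.1059]  x^+=[-4.4835, -0.9881]  P^+=[0.8675 -0.0288; -0.0288 0.7100]
step 2: x^-=[-4.5823, -0.9881]  P^-=[1.0589 0.0612; 0.0612 0.9200]  H_jac=[0.0450 -0.2085]  S=[0.2710]  K=[0.1286; -0.6978]  nu=[1.2192]  x^+=[-4.4255, -1.8389]  P^+=[1.0544 0.0855; 0.0855 0.7881]
step 3: x^-=[-4.6094, -1.8389]  P^-=[1.2693 0.1833; 0.1833 0.9981]  H_jac=[0.0747 -0.1872]  S=[0.2669]  K=[0.2266; -0.6486]  nu=[0.0220]  x^+=[-4.6044, -1.8532]  P^+=[1.2556 0.2225; 0.2225 0.8858]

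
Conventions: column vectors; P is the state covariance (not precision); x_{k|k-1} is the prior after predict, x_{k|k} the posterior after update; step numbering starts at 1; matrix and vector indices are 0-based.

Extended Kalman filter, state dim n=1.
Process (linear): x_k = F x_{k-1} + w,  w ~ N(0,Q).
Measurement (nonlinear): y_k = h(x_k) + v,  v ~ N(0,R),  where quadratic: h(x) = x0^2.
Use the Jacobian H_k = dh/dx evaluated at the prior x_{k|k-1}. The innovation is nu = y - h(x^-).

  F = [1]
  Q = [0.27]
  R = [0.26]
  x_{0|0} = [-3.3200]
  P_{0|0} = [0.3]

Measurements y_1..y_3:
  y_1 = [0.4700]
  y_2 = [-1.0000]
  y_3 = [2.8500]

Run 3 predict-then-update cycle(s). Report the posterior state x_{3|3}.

x_post = [-1.8647]

step 1: x^-=[-3.3200]  P^-=[0.5700]  H_jac=[-6.6400]  S=[25.3911]  K=[-0.1491]  nu=[-10.5524]  x^+=[-1.7471]  P^+=[0.0058]
step 2: x^-=[-1.7471]  P^-=[0.2758]  H_jac=[-3.4941]  S=[3.6276]  K=[-0.2657]  nu=[-4.0522]  x^+=[-0.6705]  P^+=[0.0198]
step 3: x^-=[-0.6705]  P^-=[0.2898]  H_jac=[-1.3409]  S=[0.7810]  K=[-0.4975]  nu=[2.4005]  x^+=[-1.8647]  P^+=[0.0965]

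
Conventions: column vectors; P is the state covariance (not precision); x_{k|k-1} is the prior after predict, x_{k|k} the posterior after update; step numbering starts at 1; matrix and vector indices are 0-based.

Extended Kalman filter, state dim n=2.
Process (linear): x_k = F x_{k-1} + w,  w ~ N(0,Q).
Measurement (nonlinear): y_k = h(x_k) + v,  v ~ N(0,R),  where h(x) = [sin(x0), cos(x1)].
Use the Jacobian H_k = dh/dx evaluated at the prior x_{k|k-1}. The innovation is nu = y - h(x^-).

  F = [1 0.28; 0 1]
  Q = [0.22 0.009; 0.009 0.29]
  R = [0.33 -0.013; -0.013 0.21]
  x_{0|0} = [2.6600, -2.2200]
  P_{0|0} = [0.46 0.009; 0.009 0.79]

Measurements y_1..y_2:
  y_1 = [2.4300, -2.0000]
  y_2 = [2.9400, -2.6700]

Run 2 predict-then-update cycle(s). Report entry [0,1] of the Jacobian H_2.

step 1: x^-=[2.0384, -2.2200]  P^-=[0.7470 0.2392; 0.2392 1.0800]  H_jac=[-0.4507 0.0000; 0.0000 0.7966]  S=[0.4818 -0.0989; -0.0989 0.8953]  K=[-0.6704 0.1388; -0.0272 0.9579]  nu=[1.5373, -1.3954]  x^+=[0.8141, -3.5985]  P^+=[0.4948 0.0475; 0.0475 0.2530]
step 2: x^-=[-0.1935, -3.5985]  P^-=[0.7613 0.1274; 0.1274 0.5430]  H_jac=[0.9813 0.0000; 0.0000 -0.4412]  S=[1.0631 -0.0681; -0.0681 0.3157]  K=[0.7010 -0.0267; 0.0699 -0.7437]  nu=[3.1323, -1.7726]  x^+=[2.0495, -2.0612]  P^+=[0.2361 0.0334; 0.0334 0.3561]

H_jac[0,1] = 0.0000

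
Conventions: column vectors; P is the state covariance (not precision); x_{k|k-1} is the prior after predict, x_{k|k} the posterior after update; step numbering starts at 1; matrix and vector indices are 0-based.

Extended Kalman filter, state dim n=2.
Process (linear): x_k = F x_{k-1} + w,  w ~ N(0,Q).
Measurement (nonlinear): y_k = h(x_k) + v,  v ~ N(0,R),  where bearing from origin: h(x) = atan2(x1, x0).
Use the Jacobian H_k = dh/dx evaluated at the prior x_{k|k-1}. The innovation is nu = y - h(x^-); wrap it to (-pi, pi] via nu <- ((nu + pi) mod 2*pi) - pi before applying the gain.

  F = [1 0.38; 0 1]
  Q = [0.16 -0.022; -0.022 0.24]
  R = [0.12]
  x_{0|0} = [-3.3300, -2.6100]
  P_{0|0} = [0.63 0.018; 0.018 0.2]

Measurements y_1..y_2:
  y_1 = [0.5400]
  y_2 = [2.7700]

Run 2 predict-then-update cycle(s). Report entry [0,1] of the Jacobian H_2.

H_jac[0,1] = -0.1210

step 1: x^-=[-4.3218, -2.6100]  P^-=[0.8326 0.0720; 0.0720 0.4400]  H_jac=[0.1024 -0.1695]  S=[0.1389]  K=[0.5259; -0.4841]  nu=[3.1383]  x^+=[-2.6713, -4.1292]  P^+=[0.7941 0.1074; 0.1074 0.4075]
step 2: x^-=[-4.2404, -4.1292]  P^-=[1.0946 0.2402; 0.2402 0.6475]  H_jac=[0.1179 -0.1210]  S=[0.1378]  K=[0.7251; -0.3632]  nu=[-1.1437]  x^+=[-5.0696, -3.7139]  P^+=[1.0221 0.2765; 0.2765 0.6293]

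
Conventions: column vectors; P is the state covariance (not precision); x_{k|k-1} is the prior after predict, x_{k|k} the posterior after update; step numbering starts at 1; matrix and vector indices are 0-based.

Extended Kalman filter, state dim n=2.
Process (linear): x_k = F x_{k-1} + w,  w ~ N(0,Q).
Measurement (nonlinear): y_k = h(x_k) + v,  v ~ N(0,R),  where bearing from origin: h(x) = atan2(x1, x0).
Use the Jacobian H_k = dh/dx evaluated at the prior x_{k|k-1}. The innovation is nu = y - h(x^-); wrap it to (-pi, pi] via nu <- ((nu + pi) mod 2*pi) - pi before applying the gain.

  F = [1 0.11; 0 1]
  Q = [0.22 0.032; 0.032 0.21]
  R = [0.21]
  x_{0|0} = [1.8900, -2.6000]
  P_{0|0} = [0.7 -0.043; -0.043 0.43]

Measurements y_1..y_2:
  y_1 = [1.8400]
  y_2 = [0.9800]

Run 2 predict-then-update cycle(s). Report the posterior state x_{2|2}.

step 1: x^-=[1.6040, -2.6000]  P^-=[0.9157 0.0363; 0.0363 0.6400]  H_jac=[0.2786 0.1719]  S=[0.3035]  K=[0.8613; 0.3958]  nu=[2.8580]  x^+=[4.0655, -1.4688]  P^+=[0.6906 -0.0671; -0.0671 0.5925]
step 2: x^-=[3.9040, -1.4688]  P^-=[0.9030 0.0300; 0.0300 0.8025]  H_jac=[0.0844 0.2244]  S=[0.2580]  K=[0.3216; 0.7078]  nu=[1.3398]  x^+=[4.3349, -0.5204]  P^+=[0.8764 -0.0287; -0.0287 0.6732]

x_post = [4.3349, -0.5204]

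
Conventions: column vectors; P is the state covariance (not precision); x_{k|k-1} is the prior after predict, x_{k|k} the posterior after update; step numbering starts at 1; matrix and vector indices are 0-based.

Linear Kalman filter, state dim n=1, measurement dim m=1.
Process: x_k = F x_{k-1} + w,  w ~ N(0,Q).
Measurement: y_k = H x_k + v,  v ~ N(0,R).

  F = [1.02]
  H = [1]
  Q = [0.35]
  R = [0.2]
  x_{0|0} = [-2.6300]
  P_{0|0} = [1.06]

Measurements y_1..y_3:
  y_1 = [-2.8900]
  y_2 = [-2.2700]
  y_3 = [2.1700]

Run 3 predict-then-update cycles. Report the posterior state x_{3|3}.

step 1: x^-=[-2.6826]  P^-=[1.4528]  S=[1.6528]  K=[0.8790]  nu=[-0.2074]  x^+=[-2.8649]  P^+=[0.1758]
step 2: x^-=[-2.9222]  P^-=[0.5329]  S=[0.7329]  K=[0.7271]  nu=[0.6522]  x^+=[-2.4480]  P^+=[0.1454]
step 3: x^-=[-2.4969]  P^-=[0.5013]  S=[0.7013]  K=[0.7148]  nu=[4.6669]  x^+=[0.8391]  P^+=[0.1430]

x_post = [0.8391]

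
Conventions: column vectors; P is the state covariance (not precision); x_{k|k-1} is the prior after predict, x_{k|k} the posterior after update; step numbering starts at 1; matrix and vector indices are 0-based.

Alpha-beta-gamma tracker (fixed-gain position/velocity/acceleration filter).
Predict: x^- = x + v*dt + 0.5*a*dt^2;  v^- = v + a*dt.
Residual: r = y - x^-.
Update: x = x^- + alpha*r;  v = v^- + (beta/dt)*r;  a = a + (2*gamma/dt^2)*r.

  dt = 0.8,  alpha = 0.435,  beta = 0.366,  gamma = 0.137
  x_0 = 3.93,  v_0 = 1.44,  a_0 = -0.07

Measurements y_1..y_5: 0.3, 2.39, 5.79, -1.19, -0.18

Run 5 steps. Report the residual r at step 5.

resid = 0.6832

step 1: x_pred=5.0596  r=-4.7596  x^+=2.9892  v^+=-0.7935  a^+=-2.1077
step 2: x_pred=1.6799  r=0.7101  x^+=1.9888  v^+=-2.1548  a^+=-1.8037
step 3: x_pred=-0.3122  r=6.1022  x^+=2.3422  v^+=-0.8060  a^+=0.8088
step 4: x_pred=1.9563  r=-3.1463  x^+=0.5876  v^+=-1.5983  a^+=-0.5382
step 5: x_pred=-0.8632  r=0.6832  x^+=-0.5660  v^+=-1.7163  a^+=-0.2457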